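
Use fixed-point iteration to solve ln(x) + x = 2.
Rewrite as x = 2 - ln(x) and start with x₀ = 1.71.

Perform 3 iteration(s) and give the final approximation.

Equation: ln(x) + x = 2
Fixed-point form: x = 2 - ln(x)
x₀ = 1.71

x_1 = g(1.710000) = 1.463507
x_2 = g(1.463507) = 1.619165
x_3 = g(1.619165) = 1.518090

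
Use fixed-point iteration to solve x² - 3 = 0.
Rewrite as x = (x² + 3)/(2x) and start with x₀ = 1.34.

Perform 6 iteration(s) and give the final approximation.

Equation: x² - 3 = 0
Fixed-point form: x = (x² + 3)/(2x)
x₀ = 1.34

x_1 = g(1.340000) = 1.789403
x_2 = g(1.789403) = 1.732970
x_3 = g(1.732970) = 1.732051
x_4 = g(1.732051) = 1.732051
x_5 = g(1.732051) = 1.732051
x_6 = g(1.732051) = 1.732051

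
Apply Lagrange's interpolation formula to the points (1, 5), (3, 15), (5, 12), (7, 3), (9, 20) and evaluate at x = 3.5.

Lagrange interpolation formula:
P(x) = Σ yᵢ × Lᵢ(x)
where Lᵢ(x) = Π_{j≠i} (x - xⱼ)/(xᵢ - xⱼ)

L_0(3.5) = (3.5 - 3)/(1 - 3) × (3.5 - 5)/(1 - 5) × (3.5 - 7)/(1 - 7) × (3.5 - 9)/(1 - 9) = -0.037598
L_1(3.5) = (3.5 - 1)/(3 - 1) × (3.5 - 5)/(3 - 5) × (3.5 - 7)/(3 - 7) × (3.5 - 9)/(3 - 9) = 0.751953
L_2(3.5) = (3.5 - 1)/(5 - 1) × (3.5 - 3)/(5 - 3) × (3.5 - 7)/(5 - 7) × (3.5 - 9)/(5 - 9) = 0.375977
L_3(3.5) = (3.5 - 1)/(7 - 1) × (3.5 - 3)/(7 - 3) × (3.5 - 5)/(7 - 5) × (3.5 - 9)/(7 - 9) = -0.107422
L_4(3.5) = (3.5 - 1)/(9 - 1) × (3.5 - 3)/(9 - 3) × (3.5 - 5)/(9 - 5) × (3.5 - 7)/(9 - 7) = 0.017090

P(3.5) = 5×L_0(3.5) + 15×L_1(3.5) + 12×L_2(3.5) + 3×L_3(3.5) + 20×L_4(3.5)
P(3.5) = 15.622559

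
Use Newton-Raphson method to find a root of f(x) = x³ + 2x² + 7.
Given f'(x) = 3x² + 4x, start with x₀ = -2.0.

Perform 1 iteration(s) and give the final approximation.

f(x) = x³ + 2x² + 7
f'(x) = 3x² + 4x
x₀ = -2.0

Newton-Raphson formula: x_{n+1} = x_n - f(x_n)/f'(x_n)

Iteration 1:
  f(-2.000000) = 7.000000
  f'(-2.000000) = 4.000000
  x_1 = -2.000000 - 7.000000/4.000000 = -3.750000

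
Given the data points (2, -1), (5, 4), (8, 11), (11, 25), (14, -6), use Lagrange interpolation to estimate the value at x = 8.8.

Lagrange interpolation formula:
P(x) = Σ yᵢ × Lᵢ(x)
where Lᵢ(x) = Π_{j≠i} (x - xⱼ)/(xᵢ - xⱼ)

L_0(8.8) = (8.8 - 5)/(2 - 5) × (8.8 - 8)/(2 - 8) × (8.8 - 11)/(2 - 11) × (8.8 - 14)/(2 - 14) = 0.017890
L_1(8.8) = (8.8 - 2)/(5 - 2) × (8.8 - 8)/(5 - 8) × (8.8 - 11)/(5 - 11) × (8.8 - 14)/(5 - 14) = -0.128053
L_2(8.8) = (8.8 - 2)/(8 - 2) × (8.8 - 5)/(8 - 5) × (8.8 - 11)/(8 - 11) × (8.8 - 14)/(8 - 14) = 0.912375
L_3(8.8) = (8.8 - 2)/(11 - 2) × (8.8 - 5)/(11 - 5) × (8.8 - 8)/(11 - 8) × (8.8 - 14)/(11 - 14) = 0.221182
L_4(8.8) = (8.8 - 2)/(14 - 2) × (8.8 - 5)/(14 - 5) × (8.8 - 8)/(14 - 8) × (8.8 - 11)/(14 - 11) = -0.023394

P(8.8) = (-1)×L_0(8.8) + 4×L_1(8.8) + 11×L_2(8.8) + 25×L_3(8.8) + (-6)×L_4(8.8)
P(8.8) = 15.175941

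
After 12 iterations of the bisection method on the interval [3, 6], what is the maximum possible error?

Bisection error bound: |error| ≤ (b-a)/2^n
|error| ≤ (6 - 3)/2^12 = 3/2^12
|error| ≤ 0.0007324219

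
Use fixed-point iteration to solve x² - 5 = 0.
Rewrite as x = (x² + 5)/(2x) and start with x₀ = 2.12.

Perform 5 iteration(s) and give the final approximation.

Equation: x² - 5 = 0
Fixed-point form: x = (x² + 5)/(2x)
x₀ = 2.12

x_1 = g(2.120000) = 2.239245
x_2 = g(2.239245) = 2.236070
x_3 = g(2.236070) = 2.236068
x_4 = g(2.236068) = 2.236068
x_5 = g(2.236068) = 2.236068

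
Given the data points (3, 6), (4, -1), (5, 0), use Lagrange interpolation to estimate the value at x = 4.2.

Lagrange interpolation formula:
P(x) = Σ yᵢ × Lᵢ(x)
where Lᵢ(x) = Π_{j≠i} (x - xⱼ)/(xᵢ - xⱼ)

L_0(4.2) = (4.2 - 4)/(3 - 4) × (4.2 - 5)/(3 - 5) = -0.080000
L_1(4.2) = (4.2 - 3)/(4 - 3) × (4.2 - 5)/(4 - 5) = 0.960000
L_2(4.2) = (4.2 - 3)/(5 - 3) × (4.2 - 4)/(5 - 4) = 0.120000

P(4.2) = 6×L_0(4.2) + (-1)×L_1(4.2) + 0×L_2(4.2)
P(4.2) = -1.440000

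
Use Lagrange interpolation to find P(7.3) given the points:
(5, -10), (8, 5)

Lagrange interpolation formula:
P(x) = Σ yᵢ × Lᵢ(x)
where Lᵢ(x) = Π_{j≠i} (x - xⱼ)/(xᵢ - xⱼ)

L_0(7.3) = (7.3 - 8)/(5 - 8) = 0.233333
L_1(7.3) = (7.3 - 5)/(8 - 5) = 0.766667

P(7.3) = (-10)×L_0(7.3) + 5×L_1(7.3)
P(7.3) = 1.500000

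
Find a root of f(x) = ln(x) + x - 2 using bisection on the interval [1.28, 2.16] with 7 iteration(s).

f(x) = ln(x) + x - 2
Initial interval: [1.28, 2.16]

Iteration 1:
  c_1 = (1.280000 + 2.160000)/2 = 1.720000
  f(c_1) = f(1.720000) = 0.262324
  f(a) × f(c) < 0, new interval: [1.280000, 1.720000]
Iteration 2:
  c_2 = (1.280000 + 1.720000)/2 = 1.500000
  f(c_2) = f(1.500000) = -0.094535
  f(a) × f(c) ≥ 0, new interval: [1.500000, 1.720000]
Iteration 3:
  c_3 = (1.500000 + 1.720000)/2 = 1.610000
  f(c_3) = f(1.610000) = 0.086234
  f(a) × f(c) < 0, new interval: [1.500000, 1.610000]
Iteration 4:
  c_4 = (1.500000 + 1.610000)/2 = 1.555000
  f(c_4) = f(1.555000) = -0.003524
  f(a) × f(c) ≥ 0, new interval: [1.555000, 1.610000]
Iteration 5:
  c_5 = (1.555000 + 1.610000)/2 = 1.582500
  f(c_5) = f(1.582500) = 0.041506
  f(a) × f(c) < 0, new interval: [1.555000, 1.582500]
Iteration 6:
  c_6 = (1.555000 + 1.582500)/2 = 1.568750
  f(c_6) = f(1.568750) = 0.019029
  f(a) × f(c) < 0, new interval: [1.555000, 1.568750]
Iteration 7:
  c_7 = (1.555000 + 1.568750)/2 = 1.561875
  f(c_7) = f(1.561875) = 0.007762
  f(a) × f(c) < 0, new interval: [1.555000, 1.561875]

After 7 iteration(s), the approximation is c_7 = 1.561875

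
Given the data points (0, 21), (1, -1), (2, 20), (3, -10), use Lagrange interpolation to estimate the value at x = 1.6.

Lagrange interpolation formula:
P(x) = Σ yᵢ × Lᵢ(x)
where Lᵢ(x) = Π_{j≠i} (x - xⱼ)/(xᵢ - xⱼ)

L_0(1.6) = (1.6 - 1)/(0 - 1) × (1.6 - 2)/(0 - 2) × (1.6 - 3)/(0 - 3) = -0.056000
L_1(1.6) = (1.6 - 0)/(1 - 0) × (1.6 - 2)/(1 - 2) × (1.6 - 3)/(1 - 3) = 0.448000
L_2(1.6) = (1.6 - 0)/(2 - 0) × (1.6 - 1)/(2 - 1) × (1.6 - 3)/(2 - 3) = 0.672000
L_3(1.6) = (1.6 - 0)/(3 - 0) × (1.6 - 1)/(3 - 1) × (1.6 - 2)/(3 - 2) = -0.064000

P(1.6) = 21×L_0(1.6) + (-1)×L_1(1.6) + 20×L_2(1.6) + (-10)×L_3(1.6)
P(1.6) = 12.456000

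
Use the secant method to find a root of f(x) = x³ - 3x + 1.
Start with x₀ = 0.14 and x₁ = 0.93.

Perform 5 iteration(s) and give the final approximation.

f(x) = x³ - 3x + 1
x₀ = 0.14, x₁ = 0.93

Secant formula: x_{n+1} = x_n - f(x_n)(x_n - x_{n-1})/(f(x_n) - f(x_{n-1}))

Iteration 1:
  f(0.140000) = 0.582744
  f(0.930000) = -0.985643
  x_2 = 0.930000 - (-0.985643)×(0.930000 - 0.140000)/(-0.985643 - 0.582744)
       = 0.433529
Iteration 2:
  f(0.930000) = -0.985643
  f(0.433529) = -0.219107
  x_3 = 0.433529 - (-0.219107)×(0.433529 - 0.930000)/(-0.219107 - (-0.985643))
       = 0.291618
Iteration 3:
  f(0.433529) = -0.219107
  f(0.291618) = 0.149946
  x_4 = 0.291618 - 0.149946×(0.291618 - 0.433529)/(0.149946 - (-0.219107))
       = 0.349276
Iteration 4:
  f(0.291618) = 0.149946
  f(0.349276) = -0.005219
  x_5 = 0.349276 - (-0.005219)×(0.349276 - 0.291618)/(-0.005219 - 0.149946)
       = 0.347337
Iteration 5:
  f(0.349276) = -0.005219
  f(0.347337) = -0.000107
  x_6 = 0.347337 - (-0.000107)×(0.347337 - 0.349276)/(-0.000107 - (-0.005219))
       = 0.347296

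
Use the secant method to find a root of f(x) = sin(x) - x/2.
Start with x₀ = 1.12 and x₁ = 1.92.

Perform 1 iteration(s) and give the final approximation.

f(x) = sin(x) - x/2
x₀ = 1.12, x₁ = 1.92

Secant formula: x_{n+1} = x_n - f(x_n)(x_n - x_{n-1})/(f(x_n) - f(x_{n-1}))

Iteration 1:
  f(1.120000) = 0.340100
  f(1.920000) = -0.020355
  x_2 = 1.920000 - (-0.020355)×(1.920000 - 1.120000)/(-0.020355 - 0.340100)
       = 1.874825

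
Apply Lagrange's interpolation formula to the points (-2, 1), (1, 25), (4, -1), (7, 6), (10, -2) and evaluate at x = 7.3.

Lagrange interpolation formula:
P(x) = Σ yᵢ × Lᵢ(x)
where Lᵢ(x) = Π_{j≠i} (x - xⱼ)/(xᵢ - xⱼ)

L_0(7.3) = (7.3 - 1)/(-2 - 1) × (7.3 - 4)/(-2 - 4) × (7.3 - 7)/(-2 - 7) × (7.3 - 10)/(-2 - 10) = -0.008662
L_1(7.3) = (7.3 - (-2))/(1 - (-2)) × (7.3 - 4)/(1 - 4) × (7.3 - 7)/(1 - 7) × (7.3 - 10)/(1 - 10) = 0.051150
L_2(7.3) = (7.3 - (-2))/(4 - (-2)) × (7.3 - 1)/(4 - 1) × (7.3 - 7)/(4 - 7) × (7.3 - 10)/(4 - 10) = -0.146475
L_3(7.3) = (7.3 - (-2))/(7 - (-2)) × (7.3 - 1)/(7 - 1) × (7.3 - 4)/(7 - 4) × (7.3 - 10)/(7 - 10) = 1.074150
L_4(7.3) = (7.3 - (-2))/(10 - (-2)) × (7.3 - 1)/(10 - 1) × (7.3 - 4)/(10 - 4) × (7.3 - 7)/(10 - 7) = 0.029837

P(7.3) = 1×L_0(7.3) + 25×L_1(7.3) + (-1)×L_2(7.3) + 6×L_3(7.3) + (-2)×L_4(7.3)
P(7.3) = 7.801787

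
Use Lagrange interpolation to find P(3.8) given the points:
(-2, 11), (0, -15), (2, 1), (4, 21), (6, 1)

Lagrange interpolation formula:
P(x) = Σ yᵢ × Lᵢ(x)
where Lᵢ(x) = Π_{j≠i} (x - xⱼ)/(xᵢ - xⱼ)

L_0(3.8) = (3.8 - 0)/(-2 - 0) × (3.8 - 2)/(-2 - 2) × (3.8 - 4)/(-2 - 4) × (3.8 - 6)/(-2 - 6) = 0.007838
L_1(3.8) = (3.8 - (-2))/(0 - (-2)) × (3.8 - 2)/(0 - 2) × (3.8 - 4)/(0 - 4) × (3.8 - 6)/(0 - 6) = -0.047850
L_2(3.8) = (3.8 - (-2))/(2 - (-2)) × (3.8 - 0)/(2 - 0) × (3.8 - 4)/(2 - 4) × (3.8 - 6)/(2 - 6) = 0.151525
L_3(3.8) = (3.8 - (-2))/(4 - (-2)) × (3.8 - 0)/(4 - 0) × (3.8 - 2)/(4 - 2) × (3.8 - 6)/(4 - 6) = 0.909150
L_4(3.8) = (3.8 - (-2))/(6 - (-2)) × (3.8 - 0)/(6 - 0) × (3.8 - 2)/(6 - 2) × (3.8 - 4)/(6 - 4) = -0.020663

P(3.8) = 11×L_0(3.8) + (-15)×L_1(3.8) + 1×L_2(3.8) + 21×L_3(3.8) + 1×L_4(3.8)
P(3.8) = 20.026975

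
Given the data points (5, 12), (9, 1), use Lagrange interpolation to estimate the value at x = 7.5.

Lagrange interpolation formula:
P(x) = Σ yᵢ × Lᵢ(x)
where Lᵢ(x) = Π_{j≠i} (x - xⱼ)/(xᵢ - xⱼ)

L_0(7.5) = (7.5 - 9)/(5 - 9) = 0.375000
L_1(7.5) = (7.5 - 5)/(9 - 5) = 0.625000

P(7.5) = 12×L_0(7.5) + 1×L_1(7.5)
P(7.5) = 5.125000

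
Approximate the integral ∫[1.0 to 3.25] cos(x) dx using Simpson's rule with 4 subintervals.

f(x) = cos(x)
a = 1.0, b = 3.25, n = 4
h = (b - a)/n = 0.562500

Simpson's rule: (h/3)[f(x₀) + 4f(x₁) + 2f(x₂) + ... + f(xₙ)]

x_0 = 1.0000, f(x_0) = 0.540302, coefficient = 1
x_1 = 1.5625, f(x_1) = 0.008296, coefficient = 4
x_2 = 2.1250, f(x_2) = -0.526266, coefficient = 2
x_3 = 2.6875, f(x_3) = -0.898659, coefficient = 4
x_4 = 3.2500, f(x_4) = -0.994130, coefficient = 1

I ≈ (0.562500/3) × -5.067813 = -0.950215
Exact value: -0.949666
Error: 0.000549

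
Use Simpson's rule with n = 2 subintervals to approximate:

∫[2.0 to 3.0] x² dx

f(x) = x²
a = 2.0, b = 3.0, n = 2
h = (b - a)/n = 0.500000

Simpson's rule: (h/3)[f(x₀) + 4f(x₁) + 2f(x₂) + ... + f(xₙ)]

x_0 = 2.0000, f(x_0) = 4.000000, coefficient = 1
x_1 = 2.5000, f(x_1) = 6.250000, coefficient = 4
x_2 = 3.0000, f(x_2) = 9.000000, coefficient = 1

I ≈ (0.500000/3) × 38.000000 = 6.333333
Exact value: 6.333333
Error: 0.000000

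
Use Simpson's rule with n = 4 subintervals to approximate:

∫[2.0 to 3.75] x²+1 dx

f(x) = x²+1
a = 2.0, b = 3.75, n = 4
h = (b - a)/n = 0.437500

Simpson's rule: (h/3)[f(x₀) + 4f(x₁) + 2f(x₂) + ... + f(xₙ)]

x_0 = 2.0000, f(x_0) = 5.000000, coefficient = 1
x_1 = 2.4375, f(x_1) = 6.941406, coefficient = 4
x_2 = 2.8750, f(x_2) = 9.265625, coefficient = 2
x_3 = 3.3125, f(x_3) = 11.972656, coefficient = 4
x_4 = 3.7500, f(x_4) = 15.062500, coefficient = 1

I ≈ (0.437500/3) × 114.250000 = 16.661458
Exact value: 16.661458
Error: 0.000000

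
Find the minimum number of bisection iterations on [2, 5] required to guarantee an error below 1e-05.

We need (b-a)/2^n ≤ 1e-05
(5 - 2)/2^n ≤ 1e-05
3/2^n ≤ 1e-05
2^n ≥ 300000
n ≥ log₂(300000) = 18.19
n ≥ 19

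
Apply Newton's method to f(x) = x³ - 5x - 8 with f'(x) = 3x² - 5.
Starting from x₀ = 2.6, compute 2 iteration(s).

f(x) = x³ - 5x - 8
f'(x) = 3x² - 5
x₀ = 2.6

Newton-Raphson formula: x_{n+1} = x_n - f(x_n)/f'(x_n)

Iteration 1:
  f(2.600000) = -3.424000
  f'(2.600000) = 15.280000
  x_1 = 2.600000 - (-3.424000)/15.280000 = 2.824084
Iteration 2:
  f(2.824084) = 0.402918
  f'(2.824084) = 18.926347
  x_2 = 2.824084 - 0.402918/18.926347 = 2.802795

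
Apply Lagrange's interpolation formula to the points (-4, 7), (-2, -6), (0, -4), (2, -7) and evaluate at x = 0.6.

Lagrange interpolation formula:
P(x) = Σ yᵢ × Lᵢ(x)
where Lᵢ(x) = Π_{j≠i} (x - xⱼ)/(xᵢ - xⱼ)

L_0(0.6) = (0.6 - (-2))/(-4 - (-2)) × (0.6 - 0)/(-4 - 0) × (0.6 - 2)/(-4 - 2) = 0.045500
L_1(0.6) = (0.6 - (-4))/(-2 - (-4)) × (0.6 - 0)/(-2 - 0) × (0.6 - 2)/(-2 - 2) = -0.241500
L_2(0.6) = (0.6 - (-4))/(0 - (-4)) × (0.6 - (-2))/(0 - (-2)) × (0.6 - 2)/(0 - 2) = 1.046500
L_3(0.6) = (0.6 - (-4))/(2 - (-4)) × (0.6 - (-2))/(2 - (-2)) × (0.6 - 0)/(2 - 0) = 0.149500

P(0.6) = 7×L_0(0.6) + (-6)×L_1(0.6) + (-4)×L_2(0.6) + (-7)×L_3(0.6)
P(0.6) = -3.465000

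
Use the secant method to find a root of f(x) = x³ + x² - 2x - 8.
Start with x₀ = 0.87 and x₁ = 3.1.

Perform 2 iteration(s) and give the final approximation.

f(x) = x³ + x² - 2x - 8
x₀ = 0.87, x₁ = 3.1

Secant formula: x_{n+1} = x_n - f(x_n)(x_n - x_{n-1})/(f(x_n) - f(x_{n-1}))

Iteration 1:
  f(0.870000) = -8.324597
  f(3.100000) = 25.201000
  x_2 = 3.100000 - 25.201000×(3.100000 - 0.870000)/(25.201000 - (-8.324597))
       = 1.423722
Iteration 2:
  f(3.100000) = 25.201000
  f(1.423722) = -5.934599
  x_3 = 1.423722 - (-5.934599)×(1.423722 - 3.100000)/(-5.934599 - 25.201000)
       = 1.743229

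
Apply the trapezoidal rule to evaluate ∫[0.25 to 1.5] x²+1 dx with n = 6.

f(x) = x²+1
a = 0.25, b = 1.5, n = 6
h = (b - a)/n = 0.208333

Trapezoidal rule: (h/2)[f(x₀) + 2f(x₁) + 2f(x₂) + ... + f(xₙ)]

x_0 = 0.2500, f(x_0) = 1.062500, coefficient = 1
x_1 = 0.4583, f(x_1) = 1.210069, coefficient = 2
x_2 = 0.6667, f(x_2) = 1.444444, coefficient = 2
x_3 = 0.8750, f(x_3) = 1.765625, coefficient = 2
x_4 = 1.0833, f(x_4) = 2.173611, coefficient = 2
x_5 = 1.2917, f(x_5) = 2.668403, coefficient = 2
x_6 = 1.5000, f(x_6) = 3.250000, coefficient = 1

I ≈ (0.208333/2) × 22.836806 = 2.378834
Exact value: 2.369792
Error: 0.009042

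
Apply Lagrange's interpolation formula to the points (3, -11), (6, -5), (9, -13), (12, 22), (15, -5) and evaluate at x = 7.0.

Lagrange interpolation formula:
P(x) = Σ yᵢ × Lᵢ(x)
where Lᵢ(x) = Π_{j≠i} (x - xⱼ)/(xᵢ - xⱼ)

L_0(7.0) = (7.0 - 6)/(3 - 6) × (7.0 - 9)/(3 - 9) × (7.0 - 12)/(3 - 12) × (7.0 - 15)/(3 - 15) = -0.041152
L_1(7.0) = (7.0 - 3)/(6 - 3) × (7.0 - 9)/(6 - 9) × (7.0 - 12)/(6 - 12) × (7.0 - 15)/(6 - 15) = 0.658436
L_2(7.0) = (7.0 - 3)/(9 - 3) × (7.0 - 6)/(9 - 6) × (7.0 - 12)/(9 - 12) × (7.0 - 15)/(9 - 15) = 0.493827
L_3(7.0) = (7.0 - 3)/(12 - 3) × (7.0 - 6)/(12 - 6) × (7.0 - 9)/(12 - 9) × (7.0 - 15)/(12 - 15) = -0.131687
L_4(7.0) = (7.0 - 3)/(15 - 3) × (7.0 - 6)/(15 - 6) × (7.0 - 9)/(15 - 9) × (7.0 - 12)/(15 - 12) = 0.020576

P(7.0) = (-11)×L_0(7.0) + (-5)×L_1(7.0) + (-13)×L_2(7.0) + 22×L_3(7.0) + (-5)×L_4(7.0)
P(7.0) = -12.259259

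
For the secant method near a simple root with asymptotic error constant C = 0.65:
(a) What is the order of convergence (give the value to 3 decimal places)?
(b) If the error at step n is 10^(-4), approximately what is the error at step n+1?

(a) Secant method has superlinear convergence with order φ = (1+√5)/2 ≈ 1.618.
    This means |e_{n+1}| ≈ C|e_n|^1.618.

(b) With |e_n| = 10^(-4) and C = 0.65:
    |e_{n+1}| ≈ 0.65 × (10^(-4))^1.618 = 0.65 × 10^(-6.47)

(a) ≈ 1.618 (golden ratio); (b) |e_{n+1}| ≈ 2.192e-07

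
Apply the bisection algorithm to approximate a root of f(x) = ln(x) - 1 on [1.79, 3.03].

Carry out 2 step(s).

f(x) = ln(x) - 1
Initial interval: [1.79, 3.03]

Iteration 1:
  c_1 = (1.790000 + 3.030000)/2 = 2.410000
  f(c_1) = f(2.410000) = -0.120373
  f(a) × f(c) ≥ 0, new interval: [2.410000, 3.030000]
Iteration 2:
  c_2 = (2.410000 + 3.030000)/2 = 2.720000
  f(c_2) = f(2.720000) = 0.000632
  f(a) × f(c) < 0, new interval: [2.410000, 2.720000]

After 2 iteration(s), the approximation is c_2 = 2.720000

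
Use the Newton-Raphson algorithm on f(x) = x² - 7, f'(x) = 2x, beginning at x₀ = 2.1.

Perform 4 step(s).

f(x) = x² - 7
f'(x) = 2x
x₀ = 2.1

Newton-Raphson formula: x_{n+1} = x_n - f(x_n)/f'(x_n)

Iteration 1:
  f(2.100000) = -2.590000
  f'(2.100000) = 4.200000
  x_1 = 2.100000 - (-2.590000)/4.200000 = 2.716667
Iteration 2:
  f(2.716667) = 0.380278
  f'(2.716667) = 5.433333
  x_2 = 2.716667 - 0.380278/5.433333 = 2.646677
Iteration 3:
  f(2.646677) = 0.004899
  f'(2.646677) = 5.293354
  x_3 = 2.646677 - 0.004899/5.293354 = 2.645751
Iteration 4:
  f(2.645751) = 0.000001
  f'(2.645751) = 5.291503
  x_4 = 2.645751 - 0.000001/5.291503 = 2.645751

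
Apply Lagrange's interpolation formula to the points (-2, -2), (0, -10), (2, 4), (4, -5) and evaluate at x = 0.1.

Lagrange interpolation formula:
P(x) = Σ yᵢ × Lᵢ(x)
where Lᵢ(x) = Π_{j≠i} (x - xⱼ)/(xᵢ - xⱼ)

L_0(0.1) = (0.1 - 0)/(-2 - 0) × (0.1 - 2)/(-2 - 2) × (0.1 - 4)/(-2 - 4) = -0.015438
L_1(0.1) = (0.1 - (-2))/(0 - (-2)) × (0.1 - 2)/(0 - 2) × (0.1 - 4)/(0 - 4) = 0.972562
L_2(0.1) = (0.1 - (-2))/(2 - (-2)) × (0.1 - 0)/(2 - 0) × (0.1 - 4)/(2 - 4) = 0.051188
L_3(0.1) = (0.1 - (-2))/(4 - (-2)) × (0.1 - 0)/(4 - 0) × (0.1 - 2)/(4 - 2) = -0.008313

P(0.1) = (-2)×L_0(0.1) + (-10)×L_1(0.1) + 4×L_2(0.1) + (-5)×L_3(0.1)
P(0.1) = -9.448437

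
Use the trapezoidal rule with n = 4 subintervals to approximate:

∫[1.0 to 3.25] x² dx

f(x) = x²
a = 1.0, b = 3.25, n = 4
h = (b - a)/n = 0.562500

Trapezoidal rule: (h/2)[f(x₀) + 2f(x₁) + 2f(x₂) + ... + f(xₙ)]

x_0 = 1.0000, f(x_0) = 1.000000, coefficient = 1
x_1 = 1.5625, f(x_1) = 2.441406, coefficient = 2
x_2 = 2.1250, f(x_2) = 4.515625, coefficient = 2
x_3 = 2.6875, f(x_3) = 7.222656, coefficient = 2
x_4 = 3.2500, f(x_4) = 10.562500, coefficient = 1

I ≈ (0.562500/2) × 39.921875 = 11.228027
Exact value: 11.109375
Error: 0.118652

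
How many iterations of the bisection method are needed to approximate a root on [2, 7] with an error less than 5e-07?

We need (b-a)/2^n ≤ 5e-07
(7 - 2)/2^n ≤ 5e-07
5/2^n ≤ 5e-07
2^n ≥ 10000000
n ≥ log₂(10000000) = 23.25
n ≥ 24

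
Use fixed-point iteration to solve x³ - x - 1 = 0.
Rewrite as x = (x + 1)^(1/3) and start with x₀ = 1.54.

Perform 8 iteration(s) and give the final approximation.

Equation: x³ - x - 1 = 0
Fixed-point form: x = (x + 1)^(1/3)
x₀ = 1.54

x_1 = g(1.540000) = 1.364409
x_2 = g(1.364409) = 1.332215
x_3 = g(1.332215) = 1.326140
x_4 = g(1.326140) = 1.324988
x_5 = g(1.324988) = 1.324769
x_6 = g(1.324769) = 1.324728
x_7 = g(1.324728) = 1.324720
x_8 = g(1.324720) = 1.324718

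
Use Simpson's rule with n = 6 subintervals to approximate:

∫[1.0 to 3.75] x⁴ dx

f(x) = x⁴
a = 1.0, b = 3.75, n = 6
h = (b - a)/n = 0.458333

Simpson's rule: (h/3)[f(x₀) + 4f(x₁) + 2f(x₂) + ... + f(xₙ)]

x_0 = 1.0000, f(x_0) = 1.000000, coefficient = 1
x_1 = 1.4583, f(x_1) = 4.523006, coefficient = 4
x_2 = 1.9167, f(x_2) = 13.495419, coefficient = 2
x_3 = 2.3750, f(x_3) = 31.816650, coefficient = 4
x_4 = 2.8333, f(x_4) = 64.445216, coefficient = 2
x_5 = 3.2917, f(x_5) = 117.398730, coefficient = 4
x_6 = 3.7500, f(x_6) = 197.753906, coefficient = 1

I ≈ (0.458333/3) × 969.588723 = 148.131610
Exact value: 148.115430
Error: 0.016181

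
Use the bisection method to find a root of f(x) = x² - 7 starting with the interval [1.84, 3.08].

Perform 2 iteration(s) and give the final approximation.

f(x) = x² - 7
Initial interval: [1.84, 3.08]

Iteration 1:
  c_1 = (1.840000 + 3.080000)/2 = 2.460000
  f(c_1) = f(2.460000) = -0.948400
  f(a) × f(c) ≥ 0, new interval: [2.460000, 3.080000]
Iteration 2:
  c_2 = (2.460000 + 3.080000)/2 = 2.770000
  f(c_2) = f(2.770000) = 0.672900
  f(a) × f(c) < 0, new interval: [2.460000, 2.770000]

After 2 iteration(s), the approximation is c_2 = 2.770000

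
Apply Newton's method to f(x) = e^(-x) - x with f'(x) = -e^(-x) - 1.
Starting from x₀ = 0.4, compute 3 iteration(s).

f(x) = e^(-x) - x
f'(x) = -e^(-x) - 1
x₀ = 0.4

Newton-Raphson formula: x_{n+1} = x_n - f(x_n)/f'(x_n)

Iteration 1:
  f(0.400000) = 0.270320
  f'(0.400000) = -1.670320
  x_1 = 0.400000 - 0.270320/(-1.670320) = 0.561837
Iteration 2:
  f(0.561837) = 0.008323
  f'(0.561837) = -1.570161
  x_2 = 0.561837 - 0.008323/(-1.570161) = 0.567138
Iteration 3:
  f(0.567138) = 0.000008
  f'(0.567138) = -1.567146
  x_3 = 0.567138 - 0.000008/(-1.567146) = 0.567143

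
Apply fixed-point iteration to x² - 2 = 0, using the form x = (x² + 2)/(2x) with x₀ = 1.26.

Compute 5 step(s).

Equation: x² - 2 = 0
Fixed-point form: x = (x² + 2)/(2x)
x₀ = 1.26

x_1 = g(1.260000) = 1.423651
x_2 = g(1.423651) = 1.414245
x_3 = g(1.414245) = 1.414214
x_4 = g(1.414214) = 1.414214
x_5 = g(1.414214) = 1.414214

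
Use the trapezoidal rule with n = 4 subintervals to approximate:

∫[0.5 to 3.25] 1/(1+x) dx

f(x) = 1/(1+x)
a = 0.5, b = 3.25, n = 4
h = (b - a)/n = 0.687500

Trapezoidal rule: (h/2)[f(x₀) + 2f(x₁) + 2f(x₂) + ... + f(xₙ)]

x_0 = 0.5000, f(x_0) = 0.666667, coefficient = 1
x_1 = 1.1875, f(x_1) = 0.457143, coefficient = 2
x_2 = 1.8750, f(x_2) = 0.347826, coefficient = 2
x_3 = 2.5625, f(x_3) = 0.280702, coefficient = 2
x_4 = 3.2500, f(x_4) = 0.235294, coefficient = 1

I ≈ (0.687500/2) × 3.073302 = 1.056448
Exact value: 1.041454
Error: 0.014994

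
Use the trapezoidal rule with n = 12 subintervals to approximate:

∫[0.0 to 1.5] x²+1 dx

f(x) = x²+1
a = 0.0, b = 1.5, n = 12
h = (b - a)/n = 0.125000

Trapezoidal rule: (h/2)[f(x₀) + 2f(x₁) + 2f(x₂) + ... + f(xₙ)]

x_0 = 0.0000, f(x_0) = 1.000000, coefficient = 1
x_1 = 0.1250, f(x_1) = 1.015625, coefficient = 2
x_2 = 0.2500, f(x_2) = 1.062500, coefficient = 2
x_3 = 0.3750, f(x_3) = 1.140625, coefficient = 2
x_4 = 0.5000, f(x_4) = 1.250000, coefficient = 2
x_5 = 0.6250, f(x_5) = 1.390625, coefficient = 2
x_6 = 0.7500, f(x_6) = 1.562500, coefficient = 2
x_7 = 0.8750, f(x_7) = 1.765625, coefficient = 2
x_8 = 1.0000, f(x_8) = 2.000000, coefficient = 2
x_9 = 1.1250, f(x_9) = 2.265625, coefficient = 2
x_10 = 1.2500, f(x_10) = 2.562500, coefficient = 2
x_11 = 1.3750, f(x_11) = 2.890625, coefficient = 2
x_12 = 1.5000, f(x_12) = 3.250000, coefficient = 1

I ≈ (0.125000/2) × 42.062500 = 2.628906
Exact value: 2.625000
Error: 0.003906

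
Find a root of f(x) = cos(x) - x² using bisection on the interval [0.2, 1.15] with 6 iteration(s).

f(x) = cos(x) - x²
Initial interval: [0.2, 1.15]

Iteration 1:
  c_1 = (0.200000 + 1.150000)/2 = 0.675000
  f(c_1) = f(0.675000) = 0.325082
  f(a) × f(c) ≥ 0, new interval: [0.675000, 1.150000]
Iteration 2:
  c_2 = (0.675000 + 1.150000)/2 = 0.912500
  f(c_2) = f(0.912500) = -0.220886
  f(a) × f(c) < 0, new interval: [0.675000, 0.912500]
Iteration 3:
  c_3 = (0.675000 + 0.912500)/2 = 0.793750
  f(c_3) = f(0.793750) = 0.071137
  f(a) × f(c) ≥ 0, new interval: [0.793750, 0.912500]
Iteration 4:
  c_4 = (0.793750 + 0.912500)/2 = 0.853125
  f(c_4) = f(0.853125) = -0.070190
  f(a) × f(c) < 0, new interval: [0.793750, 0.853125]
Iteration 5:
  c_5 = (0.793750 + 0.853125)/2 = 0.823437
  f(c_5) = f(0.823437) = 0.001655
  f(a) × f(c) ≥ 0, new interval: [0.823437, 0.853125]
Iteration 6:
  c_6 = (0.823437 + 0.853125)/2 = 0.838281
  f(c_6) = f(0.838281) = -0.033974
  f(a) × f(c) < 0, new interval: [0.823437, 0.838281]

After 6 iteration(s), the approximation is c_6 = 0.838281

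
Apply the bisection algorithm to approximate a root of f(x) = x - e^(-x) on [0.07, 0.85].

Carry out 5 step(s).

f(x) = x - e^(-x)
Initial interval: [0.07, 0.85]

Iteration 1:
  c_1 = (0.070000 + 0.850000)/2 = 0.460000
  f(c_1) = f(0.460000) = -0.171284
  f(a) × f(c) ≥ 0, new interval: [0.460000, 0.850000]
Iteration 2:
  c_2 = (0.460000 + 0.850000)/2 = 0.655000
  f(c_2) = f(0.655000) = 0.135558
  f(a) × f(c) < 0, new interval: [0.460000, 0.655000]
Iteration 3:
  c_3 = (0.460000 + 0.655000)/2 = 0.557500
  f(c_3) = f(0.557500) = -0.015139
  f(a) × f(c) ≥ 0, new interval: [0.557500, 0.655000]
Iteration 4:
  c_4 = (0.557500 + 0.655000)/2 = 0.606250
  f(c_4) = f(0.606250) = 0.060858
  f(a) × f(c) < 0, new interval: [0.557500, 0.606250]
Iteration 5:
  c_5 = (0.557500 + 0.606250)/2 = 0.581875
  f(c_5) = f(0.581875) = 0.023025
  f(a) × f(c) < 0, new interval: [0.557500, 0.581875]

After 5 iteration(s), the approximation is c_5 = 0.581875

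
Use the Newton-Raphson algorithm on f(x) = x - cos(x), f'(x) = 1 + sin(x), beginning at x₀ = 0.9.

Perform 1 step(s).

f(x) = x - cos(x)
f'(x) = 1 + sin(x)
x₀ = 0.9

Newton-Raphson formula: x_{n+1} = x_n - f(x_n)/f'(x_n)

Iteration 1:
  f(0.900000) = 0.278390
  f'(0.900000) = 1.783327
  x_1 = 0.900000 - 0.278390/1.783327 = 0.743893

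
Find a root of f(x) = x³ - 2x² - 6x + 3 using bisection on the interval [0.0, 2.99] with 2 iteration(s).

f(x) = x³ - 2x² - 6x + 3
Initial interval: [0.0, 2.99]

Iteration 1:
  c_1 = (0.000000 + 2.990000)/2 = 1.495000
  f(c_1) = f(1.495000) = -7.098688
  f(a) × f(c) < 0, new interval: [0.000000, 1.495000]
Iteration 2:
  c_2 = (0.000000 + 1.495000)/2 = 0.747500
  f(c_2) = f(0.747500) = -2.184842
  f(a) × f(c) < 0, new interval: [0.000000, 0.747500]

After 2 iteration(s), the approximation is c_2 = 0.747500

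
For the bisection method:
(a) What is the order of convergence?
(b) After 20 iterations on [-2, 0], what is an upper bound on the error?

(a) Bisection has linear (order 1) convergence; the error is halved each step.

(b) Error bound = (b-a)/2^n = (0 - (-2))/2^{20}
    = 2/2^{20}

(a) 1 (linear); (b) error ≤ 1.91e-06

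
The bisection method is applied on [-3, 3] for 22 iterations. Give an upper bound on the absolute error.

Bisection error bound: |error| ≤ (b-a)/2^n
|error| ≤ (3 - (-3))/2^22 = 6/2^22
|error| ≤ 0.0000014305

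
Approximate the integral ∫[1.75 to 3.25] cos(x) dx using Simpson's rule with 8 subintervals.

f(x) = cos(x)
a = 1.75, b = 3.25, n = 8
h = (b - a)/n = 0.187500

Simpson's rule: (h/3)[f(x₀) + 4f(x₁) + 2f(x₂) + ... + f(xₙ)]

x_0 = 1.7500, f(x_0) = -0.178246, coefficient = 1
x_1 = 1.9375, f(x_1) = -0.358540, coefficient = 4
x_2 = 2.1250, f(x_2) = -0.526266, coefficient = 2
x_3 = 2.3125, f(x_3) = -0.675545, coefficient = 4
x_4 = 2.5000, f(x_4) = -0.801144, coefficient = 2
x_5 = 2.6875, f(x_5) = -0.898659, coefficient = 4
x_6 = 2.8750, f(x_6) = -0.964674, coefficient = 2
x_7 = 3.0625, f(x_7) = -0.996874, coefficient = 4
x_8 = 3.2500, f(x_8) = -0.994130, coefficient = 1

I ≈ (0.187500/3) × -17.475018 = -1.092189
Exact value: -1.092181
Error: 0.000008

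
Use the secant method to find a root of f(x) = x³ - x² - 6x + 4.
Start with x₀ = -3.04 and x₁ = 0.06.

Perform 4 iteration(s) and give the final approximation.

f(x) = x³ - x² - 6x + 4
x₀ = -3.04, x₁ = 0.06

Secant formula: x_{n+1} = x_n - f(x_n)(x_n - x_{n-1})/(f(x_n) - f(x_{n-1}))

Iteration 1:
  f(-3.040000) = -15.096064
  f(0.060000) = 3.636616
  x_2 = 0.060000 - 3.636616×(0.060000 - (-3.040000))/(3.636616 - (-15.096064))
       = -0.541810
Iteration 2:
  f(0.060000) = 3.636616
  f(-0.541810) = 6.798248
  x_3 = -0.541810 - 6.798248×(-0.541810 - 0.060000)/(6.798248 - 3.636616)
       = 0.752222
Iteration 3:
  f(-0.541810) = 6.798248
  f(0.752222) = -0.653533
  x_4 = 0.752222 - (-0.653533)×(0.752222 - (-0.541810))/(-0.653533 - 6.798248)
       = 0.638733
Iteration 4:
  f(0.752222) = -0.653533
  f(0.638733) = 0.020211
  x_5 = 0.638733 - 0.020211×(0.638733 - 0.752222)/(0.020211 - (-0.653533))
       = 0.642138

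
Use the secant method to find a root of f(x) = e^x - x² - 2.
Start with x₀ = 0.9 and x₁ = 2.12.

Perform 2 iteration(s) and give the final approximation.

f(x) = e^x - x² - 2
x₀ = 0.9, x₁ = 2.12

Secant formula: x_{n+1} = x_n - f(x_n)(x_n - x_{n-1})/(f(x_n) - f(x_{n-1}))

Iteration 1:
  f(0.900000) = -0.350397
  f(2.120000) = 1.836737
  x_2 = 2.120000 - 1.836737×(2.120000 - 0.900000)/(1.836737 - (-0.350397))
       = 1.095454
Iteration 2:
  f(2.120000) = 1.836737
  f(1.095454) = -0.209479
  x_3 = 1.095454 - (-0.209479)×(1.095454 - 2.120000)/(-0.209479 - 1.836737)
       = 1.200341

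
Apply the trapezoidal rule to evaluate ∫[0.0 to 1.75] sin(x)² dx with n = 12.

f(x) = sin(x)²
a = 0.0, b = 1.75, n = 12
h = (b - a)/n = 0.145833

Trapezoidal rule: (h/2)[f(x₀) + 2f(x₁) + 2f(x₂) + ... + f(xₙ)]

x_0 = 0.0000, f(x_0) = 0.000000, coefficient = 1
x_1 = 0.1458, f(x_1) = 0.021117, coefficient = 2
x_2 = 0.2917, f(x_2) = 0.082684, coefficient = 2
x_3 = 0.4375, f(x_3) = 0.179502, coefficient = 2
x_4 = 0.5833, f(x_4) = 0.303391, coefficient = 2
x_5 = 0.7292, f(x_5) = 0.443887, coefficient = 2
x_6 = 0.8750, f(x_6) = 0.589123, coefficient = 2
x_7 = 1.0208, f(x_7) = 0.726831, coefficient = 2
x_8 = 1.1667, f(x_8) = 0.845379, coefficient = 2
x_9 = 1.3125, f(x_9) = 0.934754, coefficient = 2
x_10 = 1.4583, f(x_10) = 0.987405, coefficient = 2
x_11 = 1.6042, f(x_11) = 0.998887, coefficient = 2
x_12 = 1.7500, f(x_12) = 0.968228, coefficient = 1

I ≈ (0.145833/2) × 13.194147 = 0.962073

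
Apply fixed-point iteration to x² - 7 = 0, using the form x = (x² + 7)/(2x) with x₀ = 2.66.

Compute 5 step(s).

Equation: x² - 7 = 0
Fixed-point form: x = (x² + 7)/(2x)
x₀ = 2.66

x_1 = g(2.660000) = 2.645789
x_2 = g(2.645789) = 2.645751
x_3 = g(2.645751) = 2.645751
x_4 = g(2.645751) = 2.645751
x_5 = g(2.645751) = 2.645751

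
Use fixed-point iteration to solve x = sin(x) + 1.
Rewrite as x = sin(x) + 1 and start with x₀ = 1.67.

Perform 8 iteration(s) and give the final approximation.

Equation: x = sin(x) + 1
Fixed-point form: x = sin(x) + 1
x₀ = 1.67

x_1 = g(1.670000) = 1.995083
x_2 = g(1.995083) = 1.911332
x_3 = g(1.911332) = 1.942576
x_4 = g(1.942576) = 1.931682
x_5 = g(1.931682) = 1.935584
x_6 = g(1.935584) = 1.934199
x_7 = g(1.934199) = 1.934693
x_8 = g(1.934693) = 1.934517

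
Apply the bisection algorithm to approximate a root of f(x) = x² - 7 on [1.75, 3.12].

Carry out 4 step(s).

f(x) = x² - 7
Initial interval: [1.75, 3.12]

Iteration 1:
  c_1 = (1.750000 + 3.120000)/2 = 2.435000
  f(c_1) = f(2.435000) = -1.070775
  f(a) × f(c) ≥ 0, new interval: [2.435000, 3.120000]
Iteration 2:
  c_2 = (2.435000 + 3.120000)/2 = 2.777500
  f(c_2) = f(2.777500) = 0.714506
  f(a) × f(c) < 0, new interval: [2.435000, 2.777500]
Iteration 3:
  c_3 = (2.435000 + 2.777500)/2 = 2.606250
  f(c_3) = f(2.606250) = -0.207461
  f(a) × f(c) ≥ 0, new interval: [2.606250, 2.777500]
Iteration 4:
  c_4 = (2.606250 + 2.777500)/2 = 2.691875
  f(c_4) = f(2.691875) = 0.246191
  f(a) × f(c) < 0, new interval: [2.606250, 2.691875]

After 4 iteration(s), the approximation is c_4 = 2.691875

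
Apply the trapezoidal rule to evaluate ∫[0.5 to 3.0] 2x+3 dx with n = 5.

f(x) = 2x+3
a = 0.5, b = 3.0, n = 5
h = (b - a)/n = 0.500000

Trapezoidal rule: (h/2)[f(x₀) + 2f(x₁) + 2f(x₂) + ... + f(xₙ)]

x_0 = 0.5000, f(x_0) = 4.000000, coefficient = 1
x_1 = 1.0000, f(x_1) = 5.000000, coefficient = 2
x_2 = 1.5000, f(x_2) = 6.000000, coefficient = 2
x_3 = 2.0000, f(x_3) = 7.000000, coefficient = 2
x_4 = 2.5000, f(x_4) = 8.000000, coefficient = 2
x_5 = 3.0000, f(x_5) = 9.000000, coefficient = 1

I ≈ (0.500000/2) × 65.000000 = 16.250000
Exact value: 16.250000
Error: 0.000000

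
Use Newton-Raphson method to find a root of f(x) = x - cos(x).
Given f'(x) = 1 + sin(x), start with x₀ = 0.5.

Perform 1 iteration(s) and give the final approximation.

f(x) = x - cos(x)
f'(x) = 1 + sin(x)
x₀ = 0.5

Newton-Raphson formula: x_{n+1} = x_n - f(x_n)/f'(x_n)

Iteration 1:
  f(0.500000) = -0.377583
  f'(0.500000) = 1.479426
  x_1 = 0.500000 - (-0.377583)/1.479426 = 0.755222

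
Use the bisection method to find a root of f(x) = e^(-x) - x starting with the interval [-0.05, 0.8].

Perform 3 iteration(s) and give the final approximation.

f(x) = e^(-x) - x
Initial interval: [-0.05, 0.8]

Iteration 1:
  c_1 = (-0.050000 + 0.800000)/2 = 0.375000
  f(c_1) = f(0.375000) = 0.312289
  f(a) × f(c) ≥ 0, new interval: [0.375000, 0.800000]
Iteration 2:
  c_2 = (0.375000 + 0.800000)/2 = 0.587500
  f(c_2) = f(0.587500) = -0.031785
  f(a) × f(c) < 0, new interval: [0.375000, 0.587500]
Iteration 3:
  c_3 = (0.375000 + 0.587500)/2 = 0.481250
  f(c_3) = f(0.481250) = 0.136760
  f(a) × f(c) ≥ 0, new interval: [0.481250, 0.587500]

After 3 iteration(s), the approximation is c_3 = 0.481250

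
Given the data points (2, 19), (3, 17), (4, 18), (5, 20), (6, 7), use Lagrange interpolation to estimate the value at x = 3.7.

Lagrange interpolation formula:
P(x) = Σ yᵢ × Lᵢ(x)
where Lᵢ(x) = Π_{j≠i} (x - xⱼ)/(xᵢ - xⱼ)

L_0(3.7) = (3.7 - 3)/(2 - 3) × (3.7 - 4)/(2 - 4) × (3.7 - 5)/(2 - 5) × (3.7 - 6)/(2 - 6) = -0.026162
L_1(3.7) = (3.7 - 2)/(3 - 2) × (3.7 - 4)/(3 - 4) × (3.7 - 5)/(3 - 5) × (3.7 - 6)/(3 - 6) = 0.254150
L_2(3.7) = (3.7 - 2)/(4 - 2) × (3.7 - 3)/(4 - 3) × (3.7 - 5)/(4 - 5) × (3.7 - 6)/(4 - 6) = 0.889525
L_3(3.7) = (3.7 - 2)/(5 - 2) × (3.7 - 3)/(5 - 3) × (3.7 - 4)/(5 - 4) × (3.7 - 6)/(5 - 6) = -0.136850
L_4(3.7) = (3.7 - 2)/(6 - 2) × (3.7 - 3)/(6 - 3) × (3.7 - 4)/(6 - 4) × (3.7 - 5)/(6 - 5) = 0.019337

P(3.7) = 19×L_0(3.7) + 17×L_1(3.7) + 18×L_2(3.7) + 20×L_3(3.7) + 7×L_4(3.7)
P(3.7) = 17.233275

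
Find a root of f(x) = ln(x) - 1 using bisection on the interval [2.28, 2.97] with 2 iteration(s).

f(x) = ln(x) - 1
Initial interval: [2.28, 2.97]

Iteration 1:
  c_1 = (2.280000 + 2.970000)/2 = 2.625000
  f(c_1) = f(2.625000) = -0.034919
  f(a) × f(c) ≥ 0, new interval: [2.625000, 2.970000]
Iteration 2:
  c_2 = (2.625000 + 2.970000)/2 = 2.797500
  f(c_2) = f(2.797500) = 0.028726
  f(a) × f(c) < 0, new interval: [2.625000, 2.797500]

After 2 iteration(s), the approximation is c_2 = 2.797500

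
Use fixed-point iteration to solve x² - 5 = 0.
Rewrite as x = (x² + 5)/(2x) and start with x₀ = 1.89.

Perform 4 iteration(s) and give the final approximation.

Equation: x² - 5 = 0
Fixed-point form: x = (x² + 5)/(2x)
x₀ = 1.89

x_1 = g(1.890000) = 2.267751
x_2 = g(2.267751) = 2.236289
x_3 = g(2.236289) = 2.236068
x_4 = g(2.236068) = 2.236068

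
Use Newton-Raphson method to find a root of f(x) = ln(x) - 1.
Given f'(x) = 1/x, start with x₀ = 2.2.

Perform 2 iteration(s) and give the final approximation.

f(x) = ln(x) - 1
f'(x) = 1/x
x₀ = 2.2

Newton-Raphson formula: x_{n+1} = x_n - f(x_n)/f'(x_n)

Iteration 1:
  f(2.200000) = -0.211543
  f'(2.200000) = 0.454545
  x_1 = 2.200000 - (-0.211543)/0.454545 = 2.665394
Iteration 2:
  f(2.665394) = -0.019648
  f'(2.665394) = 0.375179
  x_2 = 2.665394 - (-0.019648)/0.375179 = 2.717764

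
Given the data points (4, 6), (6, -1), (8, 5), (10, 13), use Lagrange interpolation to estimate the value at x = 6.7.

Lagrange interpolation formula:
P(x) = Σ yᵢ × Lᵢ(x)
where Lᵢ(x) = Π_{j≠i} (x - xⱼ)/(xᵢ - xⱼ)

L_0(6.7) = (6.7 - 6)/(4 - 6) × (6.7 - 8)/(4 - 8) × (6.7 - 10)/(4 - 10) = -0.062563
L_1(6.7) = (6.7 - 4)/(6 - 4) × (6.7 - 8)/(6 - 8) × (6.7 - 10)/(6 - 10) = 0.723937
L_2(6.7) = (6.7 - 4)/(8 - 4) × (6.7 - 6)/(8 - 6) × (6.7 - 10)/(8 - 10) = 0.389813
L_3(6.7) = (6.7 - 4)/(10 - 4) × (6.7 - 6)/(10 - 6) × (6.7 - 8)/(10 - 8) = -0.051188

P(6.7) = 6×L_0(6.7) + (-1)×L_1(6.7) + 5×L_2(6.7) + 13×L_3(6.7)
P(6.7) = 0.184313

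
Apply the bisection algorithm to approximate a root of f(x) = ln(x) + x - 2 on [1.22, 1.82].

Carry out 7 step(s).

f(x) = ln(x) + x - 2
Initial interval: [1.22, 1.82]

Iteration 1:
  c_1 = (1.220000 + 1.820000)/2 = 1.520000
  f(c_1) = f(1.520000) = -0.061290
  f(a) × f(c) ≥ 0, new interval: [1.520000, 1.820000]
Iteration 2:
  c_2 = (1.520000 + 1.820000)/2 = 1.670000
  f(c_2) = f(1.670000) = 0.182824
  f(a) × f(c) < 0, new interval: [1.520000, 1.670000]
Iteration 3:
  c_3 = (1.520000 + 1.670000)/2 = 1.595000
  f(c_3) = f(1.595000) = 0.061874
  f(a) × f(c) < 0, new interval: [1.520000, 1.595000]
Iteration 4:
  c_4 = (1.520000 + 1.595000)/2 = 1.557500
  f(c_4) = f(1.557500) = 0.000582
  f(a) × f(c) < 0, new interval: [1.520000, 1.557500]
Iteration 5:
  c_5 = (1.520000 + 1.557500)/2 = 1.538750
  f(c_5) = f(1.538750) = -0.030280
  f(a) × f(c) ≥ 0, new interval: [1.538750, 1.557500]
Iteration 6:
  c_6 = (1.538750 + 1.557500)/2 = 1.548125
  f(c_6) = f(1.548125) = -0.014830
  f(a) × f(c) ≥ 0, new interval: [1.548125, 1.557500]
Iteration 7:
  c_7 = (1.548125 + 1.557500)/2 = 1.552813
  f(c_7) = f(1.552813) = -0.007120
  f(a) × f(c) ≥ 0, new interval: [1.552813, 1.557500]

After 7 iteration(s), the approximation is c_7 = 1.552813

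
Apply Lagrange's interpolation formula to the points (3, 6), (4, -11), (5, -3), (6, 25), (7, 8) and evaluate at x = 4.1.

Lagrange interpolation formula:
P(x) = Σ yᵢ × Lᵢ(x)
where Lᵢ(x) = Π_{j≠i} (x - xⱼ)/(xᵢ - xⱼ)

L_0(4.1) = (4.1 - 4)/(3 - 4) × (4.1 - 5)/(3 - 5) × (4.1 - 6)/(3 - 6) × (4.1 - 7)/(3 - 7) = -0.020662
L_1(4.1) = (4.1 - 3)/(4 - 3) × (4.1 - 5)/(4 - 5) × (4.1 - 6)/(4 - 6) × (4.1 - 7)/(4 - 7) = 0.909150
L_2(4.1) = (4.1 - 3)/(5 - 3) × (4.1 - 4)/(5 - 4) × (4.1 - 6)/(5 - 6) × (4.1 - 7)/(5 - 7) = 0.151525
L_3(4.1) = (4.1 - 3)/(6 - 3) × (4.1 - 4)/(6 - 4) × (4.1 - 5)/(6 - 5) × (4.1 - 7)/(6 - 7) = -0.047850
L_4(4.1) = (4.1 - 3)/(7 - 3) × (4.1 - 4)/(7 - 4) × (4.1 - 5)/(7 - 5) × (4.1 - 6)/(7 - 6) = 0.007837

P(4.1) = 6×L_0(4.1) + (-11)×L_1(4.1) + (-3)×L_2(4.1) + 25×L_3(4.1) + 8×L_4(4.1)
P(4.1) = -11.712750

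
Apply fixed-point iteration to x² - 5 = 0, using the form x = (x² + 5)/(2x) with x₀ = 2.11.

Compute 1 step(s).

Equation: x² - 5 = 0
Fixed-point form: x = (x² + 5)/(2x)
x₀ = 2.11

x_1 = g(2.110000) = 2.239834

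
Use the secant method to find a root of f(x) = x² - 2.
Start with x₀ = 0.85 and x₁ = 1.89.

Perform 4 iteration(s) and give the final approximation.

f(x) = x² - 2
x₀ = 0.85, x₁ = 1.89

Secant formula: x_{n+1} = x_n - f(x_n)(x_n - x_{n-1})/(f(x_n) - f(x_{n-1}))

Iteration 1:
  f(0.850000) = -1.277500
  f(1.890000) = 1.572100
  x_2 = 1.890000 - 1.572100×(1.890000 - 0.850000)/(1.572100 - (-1.277500))
       = 1.316241
Iteration 2:
  f(1.890000) = 1.572100
  f(1.316241) = -0.267510
  x_3 = 1.316241 - (-0.267510)×(1.316241 - 1.890000)/(-0.267510 - 1.572100)
       = 1.399675
Iteration 3:
  f(1.316241) = -0.267510
  f(1.399675) = -0.040910
  x_4 = 1.399675 - (-0.040910)×(1.399675 - 1.316241)/(-0.040910 - (-0.267510))
       = 1.414738
Iteration 4:
  f(1.399675) = -0.040910
  f(1.414738) = 0.001484
  x_5 = 1.414738 - 0.001484×(1.414738 - 1.399675)/(0.001484 - (-0.040910))
       = 1.414211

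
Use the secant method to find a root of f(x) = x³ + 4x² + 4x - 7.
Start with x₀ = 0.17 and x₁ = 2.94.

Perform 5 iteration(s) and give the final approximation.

f(x) = x³ + 4x² + 4x - 7
x₀ = 0.17, x₁ = 2.94

Secant formula: x_{n+1} = x_n - f(x_n)(x_n - x_{n-1})/(f(x_n) - f(x_{n-1}))

Iteration 1:
  f(0.170000) = -6.199487
  f(2.940000) = 64.746584
  x_2 = 2.940000 - 64.746584×(2.940000 - 0.170000)/(64.746584 - (-6.199487))
       = 0.412051
Iteration 2:
  f(2.940000) = 64.746584
  f(0.412051) = -4.602690
  x_3 = 0.412051 - (-4.602690)×(0.412051 - 2.940000)/(-4.602690 - 64.746584)
       = 0.579830
Iteration 3:
  f(0.412051) = -4.602690
  f(0.579830) = -3.140925
  x_4 = 0.579830 - (-3.140925)×(0.579830 - 0.412051)/(-3.140925 - (-4.602690))
       = 0.940341
Iteration 4:
  f(0.579830) = -3.140925
  f(0.940341) = 1.129816
  x_5 = 0.940341 - 1.129816×(0.940341 - 0.579830)/(1.129816 - (-3.140925))
       = 0.844969
Iteration 5:
  f(0.940341) = 1.129816
  f(0.844969) = -0.160954
  x_6 = 0.844969 - (-0.160954)×(0.844969 - 0.940341)/(-0.160954 - 1.129816)
       = 0.856861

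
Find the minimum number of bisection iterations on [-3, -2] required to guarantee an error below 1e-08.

We need (b-a)/2^n ≤ 1e-08
(-2 - (-3))/2^n ≤ 1e-08
1/2^n ≤ 1e-08
2^n ≥ 100000000
n ≥ log₂(100000000) = 26.58
n ≥ 27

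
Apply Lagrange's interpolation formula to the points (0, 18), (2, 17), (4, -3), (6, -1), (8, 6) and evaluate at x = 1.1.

Lagrange interpolation formula:
P(x) = Σ yᵢ × Lᵢ(x)
where Lᵢ(x) = Π_{j≠i} (x - xⱼ)/(xᵢ - xⱼ)

L_0(1.1) = (1.1 - 2)/(0 - 2) × (1.1 - 4)/(0 - 4) × (1.1 - 6)/(0 - 6) × (1.1 - 8)/(0 - 8) = 0.229802
L_1(1.1) = (1.1 - 0)/(2 - 0) × (1.1 - 4)/(2 - 4) × (1.1 - 6)/(2 - 6) × (1.1 - 8)/(2 - 8) = 1.123478
L_2(1.1) = (1.1 - 0)/(4 - 0) × (1.1 - 2)/(4 - 2) × (1.1 - 6)/(4 - 6) × (1.1 - 8)/(4 - 8) = -0.522998
L_3(1.1) = (1.1 - 0)/(6 - 0) × (1.1 - 2)/(6 - 2) × (1.1 - 4)/(6 - 4) × (1.1 - 8)/(6 - 8) = 0.206353
L_4(1.1) = (1.1 - 0)/(8 - 0) × (1.1 - 2)/(8 - 2) × (1.1 - 4)/(8 - 4) × (1.1 - 6)/(8 - 6) = -0.036635

P(1.1) = 18×L_0(1.1) + 17×L_1(1.1) + (-3)×L_2(1.1) + (-1)×L_3(1.1) + 6×L_4(1.1)
P(1.1) = 24.378402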